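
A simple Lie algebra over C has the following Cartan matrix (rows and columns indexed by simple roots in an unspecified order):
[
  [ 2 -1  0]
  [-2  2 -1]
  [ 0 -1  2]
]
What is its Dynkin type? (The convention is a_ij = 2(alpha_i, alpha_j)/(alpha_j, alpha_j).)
The matrix has rank 3 with 2's on the diagonal. Reading the off-diagonal entries as Dynkin edges (a single edge where a_ij = a_ji = -1; a double or triple edge where a_ij * a_ji = 2 or 3), the diagram is a chain of 3 nodes with a double edge at one end; the terminal node there is the unique short simple root (B_3). One simple-root ordering that puts it in standard form is (alpha_3, alpha_2, alpha_1). So the algebra is type B_3, i.e. so(7).

B3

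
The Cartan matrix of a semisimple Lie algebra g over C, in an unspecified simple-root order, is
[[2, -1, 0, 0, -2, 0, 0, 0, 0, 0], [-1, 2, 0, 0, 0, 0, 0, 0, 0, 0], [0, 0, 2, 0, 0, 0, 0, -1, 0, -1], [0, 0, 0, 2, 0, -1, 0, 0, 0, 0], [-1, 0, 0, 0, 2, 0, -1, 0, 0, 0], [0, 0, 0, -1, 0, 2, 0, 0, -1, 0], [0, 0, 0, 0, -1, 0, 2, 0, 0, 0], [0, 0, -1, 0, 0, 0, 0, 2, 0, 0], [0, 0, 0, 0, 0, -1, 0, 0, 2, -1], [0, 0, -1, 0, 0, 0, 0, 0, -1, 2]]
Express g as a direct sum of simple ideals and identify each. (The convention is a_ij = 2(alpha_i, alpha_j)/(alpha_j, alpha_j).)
type A_6 + type F_4

The diagram associated to this matrix has two connected components: the simple roots {alpha_3, alpha_4, alpha_6, alpha_8, alpha_9, alpha_10} form a chain of 6 nodes with single edges (A_6), and {alpha_1, alpha_2, alpha_5, alpha_7} form a chain of 4 nodes with a double edge between the middle two (F_4). A semisimple Lie algebra decomposes uniquely as the direct sum of simple ideals, one per connected component of its Dynkin diagram, so g ≅ A_6 ⊕ F_4 (dimension 48 + 52 = 100).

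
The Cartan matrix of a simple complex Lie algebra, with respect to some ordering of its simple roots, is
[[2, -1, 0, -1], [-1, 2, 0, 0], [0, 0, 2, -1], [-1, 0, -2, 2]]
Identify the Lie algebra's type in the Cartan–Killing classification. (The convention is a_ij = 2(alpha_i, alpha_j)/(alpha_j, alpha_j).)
The matrix has rank 4 with 2's on the diagonal. Reading the off-diagonal entries as Dynkin edges (a single edge where a_ij = a_ji = -1; a double or triple edge where a_ij * a_ji = 2 or 3), the diagram is a chain of 4 nodes with a double edge at one end; the terminal node there is the unique short simple root (B_4). One simple-root ordering that puts it in standard form is (alpha_2, alpha_1, alpha_4, alpha_3). So the algebra is type B_4, i.e. so(9).

B_4 (so(9))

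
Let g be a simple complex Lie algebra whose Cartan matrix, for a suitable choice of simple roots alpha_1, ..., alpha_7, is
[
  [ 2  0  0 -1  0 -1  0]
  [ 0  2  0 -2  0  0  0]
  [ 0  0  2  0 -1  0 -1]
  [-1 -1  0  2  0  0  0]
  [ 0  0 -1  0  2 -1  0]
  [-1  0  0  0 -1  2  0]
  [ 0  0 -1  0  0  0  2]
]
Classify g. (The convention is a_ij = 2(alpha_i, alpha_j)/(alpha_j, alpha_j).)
C7

The matrix has rank 7 with 2's on the diagonal. Reading the off-diagonal entries as Dynkin edges (a single edge where a_ij = a_ji = -1; a double or triple edge where a_ij * a_ji = 2 or 3), the diagram is a chain of 7 nodes with a double edge at one end; the terminal node there is the unique long simple root (C_7). One simple-root ordering that puts it in standard form is (alpha_7, alpha_3, alpha_5, alpha_6, alpha_1, alpha_4, alpha_2). So the algebra is type C_7, i.e. sp(14).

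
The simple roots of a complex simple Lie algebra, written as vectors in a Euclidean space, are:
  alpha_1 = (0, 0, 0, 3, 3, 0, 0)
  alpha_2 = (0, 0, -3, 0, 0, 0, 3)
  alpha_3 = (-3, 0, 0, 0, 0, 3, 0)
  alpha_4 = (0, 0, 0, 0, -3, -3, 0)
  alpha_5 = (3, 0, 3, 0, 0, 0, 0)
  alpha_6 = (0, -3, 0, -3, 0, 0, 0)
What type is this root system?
type A_6

Compute the Cartan integers a_ij = 2(alpha_i, alpha_j)/(alpha_j, alpha_j); the resulting 6x6 Cartan matrix is
[[2, 0, 0, -1, 0, -1], [0, 2, 0, 0, -1, 0], [0, 0, 2, -1, -1, 0], [-1, 0, -1, 2, 0, 0], [0, -1, -1, 0, 2, 0], [-1, 0, 0, 0, 0, 2]].
All simple roots have the same length, so the diagram is simply laced. The associated Dynkin diagram is a chain of 6 nodes with single edges (A_6), so the type is A_6 (the algebra sl(7)).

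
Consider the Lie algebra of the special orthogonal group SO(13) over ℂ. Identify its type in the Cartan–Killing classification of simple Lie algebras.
B_6

This is so(13) with 13 odd, which has dimension 13(13-1)/2 = 78 and rank (13-1)/2 = 6. In the classification of classical Lie algebras, the orthogonal algebra so(2n+1) in an odd number of variables has type B_n; here n = 6, so the Dynkin diagram is a chain of 6 nodes with a double edge at one end; the terminal node there is the unique short simple root (B_6). Hence the type is B_6.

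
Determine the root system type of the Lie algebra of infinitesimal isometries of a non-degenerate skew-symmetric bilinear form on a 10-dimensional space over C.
This is sp(10), which has dimension 10(10+1)/2 = 55 and rank 10/2 = 5. In the classification of classical Lie algebras, the symplectic algebra sp(2n) has type C_n; here n = 5, so the Dynkin diagram is a chain of 5 nodes with a double edge at one end; the terminal node there is the unique long simple root (C_5). Hence the type is C_5.

C5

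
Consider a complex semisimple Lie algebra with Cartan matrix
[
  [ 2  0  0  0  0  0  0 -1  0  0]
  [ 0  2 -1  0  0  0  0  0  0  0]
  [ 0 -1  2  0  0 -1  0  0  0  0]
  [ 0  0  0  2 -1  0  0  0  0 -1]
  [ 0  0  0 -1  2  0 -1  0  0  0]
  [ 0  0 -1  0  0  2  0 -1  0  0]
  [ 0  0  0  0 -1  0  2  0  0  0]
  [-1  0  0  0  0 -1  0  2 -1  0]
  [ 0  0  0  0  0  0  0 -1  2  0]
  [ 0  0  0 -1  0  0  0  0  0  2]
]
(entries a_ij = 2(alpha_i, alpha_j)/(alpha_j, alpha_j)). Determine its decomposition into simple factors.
A4 ⊕ D6

The diagram associated to this matrix has two connected components: the simple roots {alpha_4, alpha_5, alpha_7, alpha_10} form a chain of 4 nodes with single edges (A_4), and {alpha_1, alpha_2, alpha_3, alpha_6, alpha_8, alpha_9} form a chain of 4 nodes with a fork of two nodes at one end (D_6). A semisimple Lie algebra decomposes uniquely as the direct sum of simple ideals, one per connected component of its Dynkin diagram, so g ≅ A_4 ⊕ D_6 (dimension 24 + 66 = 90).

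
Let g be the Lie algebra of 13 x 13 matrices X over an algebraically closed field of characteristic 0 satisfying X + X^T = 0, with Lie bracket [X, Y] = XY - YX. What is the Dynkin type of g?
This is so(13) with 13 odd, which has dimension 13(13-1)/2 = 78 and rank (13-1)/2 = 6. In the classification of classical Lie algebras, the orthogonal algebra so(2n+1) in an odd number of variables has type B_n; here n = 6, so the Dynkin diagram is a chain of 6 nodes with a double edge at one end; the terminal node there is the unique short simple root (B_6). Hence the type is B_6.

B_6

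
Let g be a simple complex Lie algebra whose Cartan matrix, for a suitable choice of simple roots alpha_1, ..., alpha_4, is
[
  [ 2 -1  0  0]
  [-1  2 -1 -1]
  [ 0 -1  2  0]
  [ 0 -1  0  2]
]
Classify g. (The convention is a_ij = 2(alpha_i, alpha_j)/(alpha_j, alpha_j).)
type D_4

The matrix has rank 4 with 2's on the diagonal. Reading the off-diagonal entries as Dynkin edges (a single edge where a_ij = a_ji = -1; a double or triple edge where a_ij * a_ji = 2 or 3), the diagram is a chain of 2 nodes with a fork of two nodes at one end (D_4). One simple-root ordering that puts it in standard form is (alpha_3, alpha_2, alpha_4, alpha_1). So the algebra is type D_4, i.e. so(8).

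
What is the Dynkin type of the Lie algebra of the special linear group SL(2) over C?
type A_1

This is sl(2), which has dimension 2^2 - 1 = 3 and rank 2 - 1 = 1 (a Cartan subalgebra is the diagonal traceless matrices). In the classification of classical Lie algebras, the special linear algebra sl(n+1) has type A_n; here n = 1, so the Dynkin diagram is a chain of 1 nodes with single edges (A_1). Hence the type is A_1.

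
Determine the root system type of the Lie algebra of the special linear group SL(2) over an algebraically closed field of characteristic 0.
This is sl(2), which has dimension 2^2 - 1 = 3 and rank 2 - 1 = 1 (a Cartan subalgebra is the diagonal traceless matrices). In the classification of classical Lie algebras, the special linear algebra sl(n+1) has type A_n; here n = 1, so the Dynkin diagram is a chain of 1 nodes with single edges (A_1). Hence the type is A_1.

A_1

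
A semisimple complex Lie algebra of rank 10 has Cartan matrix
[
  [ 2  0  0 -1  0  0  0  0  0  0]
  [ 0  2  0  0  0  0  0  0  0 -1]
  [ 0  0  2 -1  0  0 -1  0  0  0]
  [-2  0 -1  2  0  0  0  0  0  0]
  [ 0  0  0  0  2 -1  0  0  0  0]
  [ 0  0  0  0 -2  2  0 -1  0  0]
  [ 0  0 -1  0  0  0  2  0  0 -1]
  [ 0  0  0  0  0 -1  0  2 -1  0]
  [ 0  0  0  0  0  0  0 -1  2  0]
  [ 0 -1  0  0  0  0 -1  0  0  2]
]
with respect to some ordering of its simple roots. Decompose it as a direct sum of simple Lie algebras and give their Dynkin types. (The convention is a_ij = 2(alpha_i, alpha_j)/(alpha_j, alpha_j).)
type B_4 + type B_6

The diagram associated to this matrix has two connected components: the simple roots {alpha_5, alpha_6, alpha_8, alpha_9} form a chain of 4 nodes with a double edge at one end; the terminal node there is the unique short simple root (B_4), and {alpha_1, alpha_2, alpha_3, alpha_4, alpha_7, alpha_10} form a chain of 6 nodes with a double edge at one end; the terminal node there is the unique short simple root (B_6). A semisimple Lie algebra decomposes uniquely as the direct sum of simple ideals, one per connected component of its Dynkin diagram, so g ≅ B_4 ⊕ B_6 (dimension 36 + 78 = 114).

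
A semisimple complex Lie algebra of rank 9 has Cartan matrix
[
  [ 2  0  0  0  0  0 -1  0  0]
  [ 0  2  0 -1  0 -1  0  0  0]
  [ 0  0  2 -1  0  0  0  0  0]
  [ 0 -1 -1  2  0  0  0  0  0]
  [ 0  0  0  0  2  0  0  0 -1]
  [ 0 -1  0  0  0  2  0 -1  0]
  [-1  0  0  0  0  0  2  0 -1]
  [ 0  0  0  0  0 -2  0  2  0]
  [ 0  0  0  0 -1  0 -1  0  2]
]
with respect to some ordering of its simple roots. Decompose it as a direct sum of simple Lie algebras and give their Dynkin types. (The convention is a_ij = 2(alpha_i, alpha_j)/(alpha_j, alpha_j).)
The diagram associated to this matrix has two connected components: the simple roots {alpha_1, alpha_5, alpha_7, alpha_9} form a chain of 4 nodes with single edges (A_4), and {alpha_2, alpha_3, alpha_4, alpha_6, alpha_8} form a chain of 5 nodes with a double edge at one end; the terminal node there is the unique long simple root (C_5). A semisimple Lie algebra decomposes uniquely as the direct sum of simple ideals, one per connected component of its Dynkin diagram, so g ≅ A_4 ⊕ C_5 (dimension 24 + 55 = 79).

A_4 ⊕ C_5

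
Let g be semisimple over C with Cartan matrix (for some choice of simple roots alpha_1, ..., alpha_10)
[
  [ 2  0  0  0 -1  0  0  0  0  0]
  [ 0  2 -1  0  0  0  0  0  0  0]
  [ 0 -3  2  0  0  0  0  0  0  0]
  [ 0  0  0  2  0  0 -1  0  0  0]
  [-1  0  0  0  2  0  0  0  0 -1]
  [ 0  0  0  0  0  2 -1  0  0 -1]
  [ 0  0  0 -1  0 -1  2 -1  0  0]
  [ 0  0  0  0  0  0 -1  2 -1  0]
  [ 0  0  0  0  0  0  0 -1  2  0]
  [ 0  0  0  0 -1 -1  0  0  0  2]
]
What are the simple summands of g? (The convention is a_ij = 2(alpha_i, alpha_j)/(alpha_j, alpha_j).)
The diagram associated to this matrix has two connected components: the simple roots {alpha_1, alpha_4, alpha_5, alpha_6, alpha_7, alpha_8, alpha_9, alpha_10} form a chain of 7 nodes with one extra node attached to the third node from one end (E_8), and {alpha_2, alpha_3} form two nodes joined by a triple edge (G_2). A semisimple Lie algebra decomposes uniquely as the direct sum of simple ideals, one per connected component of its Dynkin diagram, so g ≅ E_8 ⊕ G_2 (dimension 248 + 14 = 262).

type E_8 + type G_2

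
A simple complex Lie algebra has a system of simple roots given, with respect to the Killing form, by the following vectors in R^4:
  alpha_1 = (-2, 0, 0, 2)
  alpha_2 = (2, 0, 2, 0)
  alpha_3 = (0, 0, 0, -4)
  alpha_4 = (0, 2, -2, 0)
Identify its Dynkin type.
Compute the Cartan integers a_ij = 2(alpha_i, alpha_j)/(alpha_j, alpha_j); the resulting 4x4 Cartan matrix is
[[2, -1, -1, 0], [-1, 2, 0, -1], [-2, 0, 2, 0], [0, -1, 0, 2]].
The roots have two lengths (squared-length ratio 2:1); the short ones are alpha_{1,2,4}. The associated Dynkin diagram is a chain of 4 nodes with a double edge at one end; the terminal node there is the unique long simple root (C_4), so the type is C_4 (the algebra sp(8)).

C_4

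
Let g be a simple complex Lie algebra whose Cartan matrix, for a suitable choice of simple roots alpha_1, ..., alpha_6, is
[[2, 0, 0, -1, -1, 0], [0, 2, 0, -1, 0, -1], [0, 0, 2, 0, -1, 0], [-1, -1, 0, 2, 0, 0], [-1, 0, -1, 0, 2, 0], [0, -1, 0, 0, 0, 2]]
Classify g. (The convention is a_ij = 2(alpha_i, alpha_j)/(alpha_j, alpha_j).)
The matrix has rank 6 with 2's on the diagonal. Reading the off-diagonal entries as Dynkin edges (a single edge where a_ij = a_ji = -1; a double or triple edge where a_ij * a_ji = 2 or 3), the diagram is a chain of 6 nodes with single edges (A_6). One simple-root ordering that puts it in standard form is (alpha_3, alpha_5, alpha_1, alpha_4, alpha_2, alpha_6). So the algebra is type A_6, i.e. sl(7).

A6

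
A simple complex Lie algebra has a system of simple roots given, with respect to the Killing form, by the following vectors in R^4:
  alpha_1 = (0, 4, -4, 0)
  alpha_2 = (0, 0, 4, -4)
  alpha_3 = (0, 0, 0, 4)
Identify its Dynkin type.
B_3 (so(7))

Compute the Cartan integers a_ij = 2(alpha_i, alpha_j)/(alpha_j, alpha_j); the resulting 3x3 Cartan matrix is
[[2, -1, 0], [-1, 2, -2], [0, -1, 2]].
The roots have two lengths (squared-length ratio 2:1); the short ones are alpha_{3}. The associated Dynkin diagram is a chain of 3 nodes with a double edge at one end; the terminal node there is the unique short simple root (B_3), so the type is B_3 (the algebra so(7)).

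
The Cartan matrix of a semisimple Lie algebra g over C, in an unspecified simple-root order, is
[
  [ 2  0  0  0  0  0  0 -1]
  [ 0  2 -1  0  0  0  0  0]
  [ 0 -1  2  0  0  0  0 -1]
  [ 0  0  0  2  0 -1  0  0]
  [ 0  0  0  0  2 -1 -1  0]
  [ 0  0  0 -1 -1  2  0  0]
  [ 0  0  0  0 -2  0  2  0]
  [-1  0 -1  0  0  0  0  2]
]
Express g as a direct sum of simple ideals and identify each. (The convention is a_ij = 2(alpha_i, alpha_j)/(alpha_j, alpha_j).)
The diagram associated to this matrix has two connected components: the simple roots {alpha_1, alpha_2, alpha_3, alpha_8} form a chain of 4 nodes with single edges (A_4), and {alpha_4, alpha_5, alpha_6, alpha_7} form a chain of 4 nodes with a double edge at one end; the terminal node there is the unique long simple root (C_4). A semisimple Lie algebra decomposes uniquely as the direct sum of simple ideals, one per connected component of its Dynkin diagram, so g ≅ A_4 ⊕ C_4 (dimension 24 + 36 = 60).

type A_4 ⊕ type C_4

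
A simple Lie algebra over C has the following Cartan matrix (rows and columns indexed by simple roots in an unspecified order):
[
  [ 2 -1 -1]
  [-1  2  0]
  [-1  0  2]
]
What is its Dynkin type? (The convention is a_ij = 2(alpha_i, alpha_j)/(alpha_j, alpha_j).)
A_3

The matrix has rank 3 with 2's on the diagonal. Reading the off-diagonal entries as Dynkin edges (a single edge where a_ij = a_ji = -1; a double or triple edge where a_ij * a_ji = 2 or 3), the diagram is a chain of 3 nodes with single edges (A_3). One simple-root ordering that puts it in standard form is (alpha_2, alpha_1, alpha_3). So the algebra is type A_3, i.e. sl(4).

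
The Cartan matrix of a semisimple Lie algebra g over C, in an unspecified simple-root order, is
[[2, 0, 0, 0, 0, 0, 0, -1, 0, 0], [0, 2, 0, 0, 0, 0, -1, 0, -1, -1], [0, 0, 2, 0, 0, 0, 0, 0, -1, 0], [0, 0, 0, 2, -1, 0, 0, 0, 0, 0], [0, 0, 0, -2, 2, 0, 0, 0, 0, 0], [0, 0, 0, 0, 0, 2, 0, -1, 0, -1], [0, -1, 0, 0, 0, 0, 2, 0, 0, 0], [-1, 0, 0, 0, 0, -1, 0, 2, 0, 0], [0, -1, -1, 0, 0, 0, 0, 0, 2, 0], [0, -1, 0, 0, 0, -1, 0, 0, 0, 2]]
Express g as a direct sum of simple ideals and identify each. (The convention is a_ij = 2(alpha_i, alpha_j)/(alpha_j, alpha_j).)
B2 ⊕ E8

The diagram associated to this matrix has two connected components: the simple roots {alpha_4, alpha_5} form a chain of 2 nodes with a double edge at one end; the terminal node there is the unique short simple root (B_2), and {alpha_1, alpha_2, alpha_3, alpha_6, alpha_7, alpha_8, alpha_9, alpha_10} form a chain of 7 nodes with one extra node attached to the third node from one end (E_8). A semisimple Lie algebra decomposes uniquely as the direct sum of simple ideals, one per connected component of its Dynkin diagram, so g ≅ B_2 ⊕ E_8 (dimension 10 + 248 = 258).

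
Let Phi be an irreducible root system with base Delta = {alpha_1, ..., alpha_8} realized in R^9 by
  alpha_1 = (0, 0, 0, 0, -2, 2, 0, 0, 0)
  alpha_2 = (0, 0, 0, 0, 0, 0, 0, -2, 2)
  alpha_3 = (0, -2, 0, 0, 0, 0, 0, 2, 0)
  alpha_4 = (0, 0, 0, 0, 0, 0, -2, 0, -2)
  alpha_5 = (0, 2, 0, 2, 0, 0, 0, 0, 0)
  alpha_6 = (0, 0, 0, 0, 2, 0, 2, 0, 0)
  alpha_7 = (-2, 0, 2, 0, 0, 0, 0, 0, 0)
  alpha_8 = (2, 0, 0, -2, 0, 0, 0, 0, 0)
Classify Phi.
type A_8

Compute the Cartan integers a_ij = 2(alpha_i, alpha_j)/(alpha_j, alpha_j); the resulting 8x8 Cartan matrix is
[[2, 0, 0, 0, 0, -1, 0, 0], [0, 2, -1, -1, 0, 0, 0, 0], [0, -1, 2, 0, -1, 0, 0, 0], [0, -1, 0, 2, 0, -1, 0, 0], [0, 0, -1, 0, 2, 0, 0, -1], [-1, 0, 0, -1, 0, 2, 0, 0], [0, 0, 0, 0, 0, 0, 2, -1], [0, 0, 0, 0, -1, 0, -1, 2]].
All simple roots have the same length, so the diagram is simply laced. The associated Dynkin diagram is a chain of 8 nodes with single edges (A_8), so the type is A_8 (the algebra sl(9)).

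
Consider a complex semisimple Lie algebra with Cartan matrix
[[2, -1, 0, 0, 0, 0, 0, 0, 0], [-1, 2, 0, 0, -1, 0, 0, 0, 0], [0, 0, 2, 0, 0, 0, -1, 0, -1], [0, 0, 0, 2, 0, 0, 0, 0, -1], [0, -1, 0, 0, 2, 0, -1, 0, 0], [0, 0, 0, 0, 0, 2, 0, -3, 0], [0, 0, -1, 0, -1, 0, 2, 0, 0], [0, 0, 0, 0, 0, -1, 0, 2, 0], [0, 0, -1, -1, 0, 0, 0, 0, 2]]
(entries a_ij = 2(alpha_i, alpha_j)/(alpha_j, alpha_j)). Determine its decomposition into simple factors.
A_7 ⊕ G_2

The diagram associated to this matrix has two connected components: the simple roots {alpha_1, alpha_2, alpha_3, alpha_4, alpha_5, alpha_7, alpha_9} form a chain of 7 nodes with single edges (A_7), and {alpha_6, alpha_8} form two nodes joined by a triple edge (G_2). A semisimple Lie algebra decomposes uniquely as the direct sum of simple ideals, one per connected component of its Dynkin diagram, so g ≅ A_7 ⊕ G_2 (dimension 63 + 14 = 77).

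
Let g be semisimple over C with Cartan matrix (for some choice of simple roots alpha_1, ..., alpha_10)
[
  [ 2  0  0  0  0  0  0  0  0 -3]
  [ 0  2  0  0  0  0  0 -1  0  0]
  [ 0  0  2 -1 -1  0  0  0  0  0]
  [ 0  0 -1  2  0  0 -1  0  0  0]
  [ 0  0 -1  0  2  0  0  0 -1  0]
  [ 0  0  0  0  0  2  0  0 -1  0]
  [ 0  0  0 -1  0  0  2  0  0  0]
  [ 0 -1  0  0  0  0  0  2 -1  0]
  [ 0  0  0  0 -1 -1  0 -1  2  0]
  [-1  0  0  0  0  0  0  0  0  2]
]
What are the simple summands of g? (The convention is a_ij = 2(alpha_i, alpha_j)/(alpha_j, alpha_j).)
type E_8 + type G_2

The diagram associated to this matrix has two connected components: the simple roots {alpha_2, alpha_3, alpha_4, alpha_5, alpha_6, alpha_7, alpha_8, alpha_9} form a chain of 7 nodes with one extra node attached to the third node from one end (E_8), and {alpha_1, alpha_10} form two nodes joined by a triple edge (G_2). A semisimple Lie algebra decomposes uniquely as the direct sum of simple ideals, one per connected component of its Dynkin diagram, so g ≅ E_8 ⊕ G_2 (dimension 248 + 14 = 262).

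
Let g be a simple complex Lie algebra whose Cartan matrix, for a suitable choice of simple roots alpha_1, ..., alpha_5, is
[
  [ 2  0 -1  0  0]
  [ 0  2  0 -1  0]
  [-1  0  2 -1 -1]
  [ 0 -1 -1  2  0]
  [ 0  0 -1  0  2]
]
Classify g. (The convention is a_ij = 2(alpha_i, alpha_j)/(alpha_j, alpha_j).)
The matrix has rank 5 with 2's on the diagonal. Reading the off-diagonal entries as Dynkin edges (a single edge where a_ij = a_ji = -1; a double or triple edge where a_ij * a_ji = 2 or 3), the diagram is a chain of 3 nodes with a fork of two nodes at one end (D_5). One simple-root ordering that puts it in standard form is (alpha_2, alpha_4, alpha_3, alpha_1, alpha_5). So the algebra is type D_5, i.e. so(10).

D_5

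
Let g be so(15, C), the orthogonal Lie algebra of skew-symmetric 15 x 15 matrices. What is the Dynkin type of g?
This is so(15) with 15 odd, which has dimension 15(15-1)/2 = 105 and rank (15-1)/2 = 7. In the classification of classical Lie algebras, the orthogonal algebra so(2n+1) in an odd number of variables has type B_n; here n = 7, so the Dynkin diagram is a chain of 7 nodes with a double edge at one end; the terminal node there is the unique short simple root (B_7). Hence the type is B_7.

type B_7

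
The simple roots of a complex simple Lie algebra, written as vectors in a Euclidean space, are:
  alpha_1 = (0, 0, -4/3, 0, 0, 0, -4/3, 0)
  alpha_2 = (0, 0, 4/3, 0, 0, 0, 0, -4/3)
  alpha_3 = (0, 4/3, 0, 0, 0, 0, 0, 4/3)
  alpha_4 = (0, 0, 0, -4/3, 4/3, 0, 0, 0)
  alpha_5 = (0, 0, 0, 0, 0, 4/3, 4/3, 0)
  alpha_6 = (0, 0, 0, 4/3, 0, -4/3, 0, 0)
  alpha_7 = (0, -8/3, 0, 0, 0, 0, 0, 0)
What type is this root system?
Compute the Cartan integers a_ij = 2(alpha_i, alpha_j)/(alpha_j, alpha_j); the resulting 7x7 Cartan matrix is
[[2, -1, 0, 0, -1, 0, 0], [-1, 2, -1, 0, 0, 0, 0], [0, -1, 2, 0, 0, 0, -1], [0, 0, 0, 2, 0, -1, 0], [-1, 0, 0, 0, 2, -1, 0], [0, 0, 0, -1, -1, 2, 0], [0, 0, -2, 0, 0, 0, 2]].
The roots have two lengths (squared-length ratio 2:1); the short ones are alpha_{1,2,3,4,5,6}. The associated Dynkin diagram is a chain of 7 nodes with a double edge at one end; the terminal node there is the unique long simple root (C_7), so the type is C_7 (the algebra sp(14)).

C_7 (sp(14))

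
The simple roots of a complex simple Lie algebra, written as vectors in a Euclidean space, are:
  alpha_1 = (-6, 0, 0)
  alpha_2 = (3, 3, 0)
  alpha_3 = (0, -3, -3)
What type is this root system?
Compute the Cartan integers a_ij = 2(alpha_i, alpha_j)/(alpha_j, alpha_j); the resulting 3x3 Cartan matrix is
[[2, -2, 0], [-1, 2, -1], [0, -1, 2]].
The roots have two lengths (squared-length ratio 2:1); the short ones are alpha_{2,3}. The associated Dynkin diagram is a chain of 3 nodes with a double edge at one end; the terminal node there is the unique long simple root (C_3), so the type is C_3 (the algebra sp(6)).

C3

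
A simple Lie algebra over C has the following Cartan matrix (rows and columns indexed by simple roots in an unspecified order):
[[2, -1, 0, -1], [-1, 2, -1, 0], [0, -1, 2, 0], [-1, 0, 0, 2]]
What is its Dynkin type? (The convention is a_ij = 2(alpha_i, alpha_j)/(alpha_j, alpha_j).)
A_4

The matrix has rank 4 with 2's on the diagonal. Reading the off-diagonal entries as Dynkin edges (a single edge where a_ij = a_ji = -1; a double or triple edge where a_ij * a_ji = 2 or 3), the diagram is a chain of 4 nodes with single edges (A_4). One simple-root ordering that puts it in standard form is (alpha_3, alpha_2, alpha_1, alpha_4). So the algebra is type A_4, i.e. sl(5).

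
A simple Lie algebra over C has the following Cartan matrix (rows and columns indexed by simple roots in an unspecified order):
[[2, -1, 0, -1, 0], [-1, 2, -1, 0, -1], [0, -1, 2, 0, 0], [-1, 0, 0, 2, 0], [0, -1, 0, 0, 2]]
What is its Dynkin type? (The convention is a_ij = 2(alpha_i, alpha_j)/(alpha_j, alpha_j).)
The matrix has rank 5 with 2's on the diagonal. Reading the off-diagonal entries as Dynkin edges (a single edge where a_ij = a_ji = -1; a double or triple edge where a_ij * a_ji = 2 or 3), the diagram is a chain of 3 nodes with a fork of two nodes at one end (D_5). One simple-root ordering that puts it in standard form is (alpha_4, alpha_1, alpha_2, alpha_5, alpha_3). So the algebra is type D_5, i.e. so(10).

D_5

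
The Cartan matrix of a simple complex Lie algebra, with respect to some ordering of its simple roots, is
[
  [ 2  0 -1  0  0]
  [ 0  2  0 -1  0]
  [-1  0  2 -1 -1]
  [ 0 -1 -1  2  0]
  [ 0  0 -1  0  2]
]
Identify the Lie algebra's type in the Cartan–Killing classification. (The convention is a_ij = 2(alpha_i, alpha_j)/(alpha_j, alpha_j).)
D5

The matrix has rank 5 with 2's on the diagonal. Reading the off-diagonal entries as Dynkin edges (a single edge where a_ij = a_ji = -1; a double or triple edge where a_ij * a_ji = 2 or 3), the diagram is a chain of 3 nodes with a fork of two nodes at one end (D_5). One simple-root ordering that puts it in standard form is (alpha_2, alpha_4, alpha_3, alpha_1, alpha_5). So the algebra is type D_5, i.e. so(10).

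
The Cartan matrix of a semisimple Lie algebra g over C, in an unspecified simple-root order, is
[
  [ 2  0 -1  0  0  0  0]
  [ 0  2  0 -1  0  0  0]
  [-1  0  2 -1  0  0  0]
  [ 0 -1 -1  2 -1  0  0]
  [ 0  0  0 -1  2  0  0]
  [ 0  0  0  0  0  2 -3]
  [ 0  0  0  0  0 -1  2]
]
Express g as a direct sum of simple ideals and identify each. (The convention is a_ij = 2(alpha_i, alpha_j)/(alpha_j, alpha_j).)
type D_5 ⊕ type G_2

The diagram associated to this matrix has two connected components: the simple roots {alpha_1, alpha_2, alpha_3, alpha_4, alpha_5} form a chain of 3 nodes with a fork of two nodes at one end (D_5), and {alpha_6, alpha_7} form two nodes joined by a triple edge (G_2). A semisimple Lie algebra decomposes uniquely as the direct sum of simple ideals, one per connected component of its Dynkin diagram, so g ≅ D_5 ⊕ G_2 (dimension 45 + 14 = 59).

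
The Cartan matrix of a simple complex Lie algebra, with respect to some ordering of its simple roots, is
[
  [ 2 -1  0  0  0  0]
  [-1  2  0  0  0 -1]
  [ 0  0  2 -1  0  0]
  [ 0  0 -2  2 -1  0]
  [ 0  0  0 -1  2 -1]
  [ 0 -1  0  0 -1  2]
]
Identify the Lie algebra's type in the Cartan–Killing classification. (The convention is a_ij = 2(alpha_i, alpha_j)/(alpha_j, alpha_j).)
type B_6

The matrix has rank 6 with 2's on the diagonal. Reading the off-diagonal entries as Dynkin edges (a single edge where a_ij = a_ji = -1; a double or triple edge where a_ij * a_ji = 2 or 3), the diagram is a chain of 6 nodes with a double edge at one end; the terminal node there is the unique short simple root (B_6). One simple-root ordering that puts it in standard form is (alpha_1, alpha_2, alpha_6, alpha_5, alpha_4, alpha_3). So the algebra is type B_6, i.e. so(13).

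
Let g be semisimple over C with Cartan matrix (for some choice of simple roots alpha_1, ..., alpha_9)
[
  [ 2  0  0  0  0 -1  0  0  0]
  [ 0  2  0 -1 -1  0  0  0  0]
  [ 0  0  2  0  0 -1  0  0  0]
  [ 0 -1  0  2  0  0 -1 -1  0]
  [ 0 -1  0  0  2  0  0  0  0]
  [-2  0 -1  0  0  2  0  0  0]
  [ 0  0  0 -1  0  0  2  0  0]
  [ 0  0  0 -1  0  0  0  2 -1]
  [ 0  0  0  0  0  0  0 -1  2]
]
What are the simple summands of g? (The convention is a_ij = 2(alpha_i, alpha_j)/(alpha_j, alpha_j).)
The diagram associated to this matrix has two connected components: the simple roots {alpha_1, alpha_3, alpha_6} form a chain of 3 nodes with a double edge at one end; the terminal node there is the unique short simple root (B_3), and {alpha_2, alpha_4, alpha_5, alpha_7, alpha_8, alpha_9} form a chain of 5 nodes with one extra node attached to the third node from one end (E_6). A semisimple Lie algebra decomposes uniquely as the direct sum of simple ideals, one per connected component of its Dynkin diagram, so g ≅ B_3 ⊕ E_6 (dimension 21 + 78 = 99).

B_3 ⊕ E_6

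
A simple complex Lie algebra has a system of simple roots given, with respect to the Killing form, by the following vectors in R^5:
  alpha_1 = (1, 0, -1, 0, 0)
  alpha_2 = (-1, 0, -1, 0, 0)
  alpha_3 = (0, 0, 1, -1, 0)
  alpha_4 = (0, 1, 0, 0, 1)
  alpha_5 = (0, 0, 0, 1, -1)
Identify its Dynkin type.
D5

Compute the Cartan integers a_ij = 2(alpha_i, alpha_j)/(alpha_j, alpha_j); the resulting 5x5 Cartan matrix is
[[2, 0, -1, 0, 0], [0, 2, -1, 0, 0], [-1, -1, 2, 0, -1], [0, 0, 0, 2, -1], [0, 0, -1, -1, 2]].
All simple roots have the same length, so the diagram is simply laced. The associated Dynkin diagram is a chain of 3 nodes with a fork of two nodes at one end (D_5), so the type is D_5 (the algebra so(10)).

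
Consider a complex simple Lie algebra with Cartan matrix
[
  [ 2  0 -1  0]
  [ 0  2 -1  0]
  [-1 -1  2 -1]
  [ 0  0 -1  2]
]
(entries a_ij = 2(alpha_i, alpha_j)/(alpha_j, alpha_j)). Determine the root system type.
type D_4

The matrix has rank 4 with 2's on the diagonal. Reading the off-diagonal entries as Dynkin edges (a single edge where a_ij = a_ji = -1; a double or triple edge where a_ij * a_ji = 2 or 3), the diagram is a chain of 2 nodes with a fork of two nodes at one end (D_4). One simple-root ordering that puts it in standard form is (alpha_4, alpha_3, alpha_1, alpha_2). So the algebra is type D_4, i.e. so(8).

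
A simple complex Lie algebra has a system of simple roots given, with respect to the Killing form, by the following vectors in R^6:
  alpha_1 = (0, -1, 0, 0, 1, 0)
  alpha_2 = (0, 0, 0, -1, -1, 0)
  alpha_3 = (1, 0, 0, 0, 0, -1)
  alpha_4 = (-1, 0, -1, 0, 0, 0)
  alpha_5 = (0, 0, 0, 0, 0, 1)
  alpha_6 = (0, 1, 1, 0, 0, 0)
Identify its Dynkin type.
Compute the Cartan integers a_ij = 2(alpha_i, alpha_j)/(alpha_j, alpha_j); the resulting 6x6 Cartan matrix is
[[2, -1, 0, 0, 0, -1], [-1, 2, 0, 0, 0, 0], [0, 0, 2, -1, -2, 0], [0, 0, -1, 2, 0, -1], [0, 0, -1, 0, 2, 0], [-1, 0, 0, -1, 0, 2]].
The roots have two lengths (squared-length ratio 2:1); the short ones are alpha_{5}. The associated Dynkin diagram is a chain of 6 nodes with a double edge at one end; the terminal node there is the unique short simple root (B_6), so the type is B_6 (the algebra so(13)).

B_6 (so(13))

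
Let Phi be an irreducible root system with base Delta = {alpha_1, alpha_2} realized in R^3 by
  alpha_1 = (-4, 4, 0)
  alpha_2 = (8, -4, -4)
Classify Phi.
Compute the Cartan integers a_ij = 2(alpha_i, alpha_j)/(alpha_j, alpha_j); the resulting 2x2 Cartan matrix is
[[2, -1], [-3, 2]].
The roots have two lengths (squared-length ratio 3:1); the short ones are alpha_{1}. The associated Dynkin diagram is two nodes joined by a triple edge (G_2), so the type is G_2.

G_2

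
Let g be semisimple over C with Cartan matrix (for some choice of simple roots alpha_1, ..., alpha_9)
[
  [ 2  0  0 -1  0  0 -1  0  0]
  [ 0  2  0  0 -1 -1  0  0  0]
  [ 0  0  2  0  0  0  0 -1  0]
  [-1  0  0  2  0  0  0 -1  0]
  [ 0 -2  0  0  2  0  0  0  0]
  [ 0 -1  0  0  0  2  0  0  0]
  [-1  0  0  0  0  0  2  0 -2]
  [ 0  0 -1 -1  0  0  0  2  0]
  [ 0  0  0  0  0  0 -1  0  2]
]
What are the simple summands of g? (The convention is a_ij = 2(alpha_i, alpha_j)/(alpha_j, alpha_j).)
The diagram associated to this matrix has two connected components: the simple roots {alpha_1, alpha_3, alpha_4, alpha_7, alpha_8, alpha_9} form a chain of 6 nodes with a double edge at one end; the terminal node there is the unique short simple root (B_6), and {alpha_2, alpha_5, alpha_6} form a chain of 3 nodes with a double edge at one end; the terminal node there is the unique long simple root (C_3). A semisimple Lie algebra decomposes uniquely as the direct sum of simple ideals, one per connected component of its Dynkin diagram, so g ≅ B_6 ⊕ C_3 (dimension 78 + 21 = 99).

B_6 (so(13)) ⊕ C_3 (sp(6))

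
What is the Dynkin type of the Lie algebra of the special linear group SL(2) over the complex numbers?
This is sl(2), which has dimension 2^2 - 1 = 3 and rank 2 - 1 = 1 (a Cartan subalgebra is the diagonal traceless matrices). In the classification of classical Lie algebras, the special linear algebra sl(n+1) has type A_n; here n = 1, so the Dynkin diagram is a chain of 1 nodes with single edges (A_1). Hence the type is A_1.

type A_1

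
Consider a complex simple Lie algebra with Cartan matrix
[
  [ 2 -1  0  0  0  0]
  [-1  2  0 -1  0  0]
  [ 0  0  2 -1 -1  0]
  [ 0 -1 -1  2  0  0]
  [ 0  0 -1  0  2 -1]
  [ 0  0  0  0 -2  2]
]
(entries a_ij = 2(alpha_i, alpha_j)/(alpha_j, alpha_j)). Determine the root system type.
The matrix has rank 6 with 2's on the diagonal. Reading the off-diagonal entries as Dynkin edges (a single edge where a_ij = a_ji = -1; a double or triple edge where a_ij * a_ji = 2 or 3), the diagram is a chain of 6 nodes with a double edge at one end; the terminal node there is the unique long simple root (C_6). One simple-root ordering that puts it in standard form is (alpha_1, alpha_2, alpha_4, alpha_3, alpha_5, alpha_6). So the algebra is type C_6, i.e. sp(12).

C6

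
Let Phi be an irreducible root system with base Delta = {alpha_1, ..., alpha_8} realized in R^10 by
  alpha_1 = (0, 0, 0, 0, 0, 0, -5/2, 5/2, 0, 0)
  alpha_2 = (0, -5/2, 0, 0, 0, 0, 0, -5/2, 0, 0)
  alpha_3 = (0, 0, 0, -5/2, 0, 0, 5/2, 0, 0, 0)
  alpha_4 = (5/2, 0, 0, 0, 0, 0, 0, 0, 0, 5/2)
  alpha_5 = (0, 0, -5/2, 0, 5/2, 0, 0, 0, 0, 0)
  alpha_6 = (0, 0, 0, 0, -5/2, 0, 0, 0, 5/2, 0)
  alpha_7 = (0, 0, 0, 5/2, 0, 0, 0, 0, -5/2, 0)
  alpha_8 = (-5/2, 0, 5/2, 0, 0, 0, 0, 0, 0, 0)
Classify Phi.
A8

Compute the Cartan integers a_ij = 2(alpha_i, alpha_j)/(alpha_j, alpha_j); the resulting 8x8 Cartan matrix is
[[2, -1, -1, 0, 0, 0, 0, 0], [-1, 2, 0, 0, 0, 0, 0, 0], [-1, 0, 2, 0, 0, 0, -1, 0], [0, 0, 0, 2, 0, 0, 0, -1], [0, 0, 0, 0, 2, -1, 0, -1], [0, 0, 0, 0, -1, 2, -1, 0], [0, 0, -1, 0, 0, -1, 2, 0], [0, 0, 0, -1, -1, 0, 0, 2]].
All simple roots have the same length, so the diagram is simply laced. The associated Dynkin diagram is a chain of 8 nodes with single edges (A_8), so the type is A_8 (the algebra sl(9)).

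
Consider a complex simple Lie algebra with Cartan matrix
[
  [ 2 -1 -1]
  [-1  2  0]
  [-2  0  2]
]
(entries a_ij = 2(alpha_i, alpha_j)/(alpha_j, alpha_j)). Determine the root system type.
The matrix has rank 3 with 2's on the diagonal. Reading the off-diagonal entries as Dynkin edges (a single edge where a_ij = a_ji = -1; a double or triple edge where a_ij * a_ji = 2 or 3), the diagram is a chain of 3 nodes with a double edge at one end; the terminal node there is the unique long simple root (C_3). One simple-root ordering that puts it in standard form is (alpha_2, alpha_1, alpha_3). So the algebra is type C_3, i.e. sp(6).

C3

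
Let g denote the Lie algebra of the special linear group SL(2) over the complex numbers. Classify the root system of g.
type A_1

This is sl(2), which has dimension 2^2 - 1 = 3 and rank 2 - 1 = 1 (a Cartan subalgebra is the diagonal traceless matrices). In the classification of classical Lie algebras, the special linear algebra sl(n+1) has type A_n; here n = 1, so the Dynkin diagram is a chain of 1 nodes with single edges (A_1). Hence the type is A_1.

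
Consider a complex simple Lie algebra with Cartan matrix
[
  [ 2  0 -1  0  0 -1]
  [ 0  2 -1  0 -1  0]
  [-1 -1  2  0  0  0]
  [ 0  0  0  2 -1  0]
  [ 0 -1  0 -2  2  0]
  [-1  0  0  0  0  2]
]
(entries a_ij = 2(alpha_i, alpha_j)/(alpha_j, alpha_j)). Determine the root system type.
B_6

The matrix has rank 6 with 2's on the diagonal. Reading the off-diagonal entries as Dynkin edges (a single edge where a_ij = a_ji = -1; a double or triple edge where a_ij * a_ji = 2 or 3), the diagram is a chain of 6 nodes with a double edge at one end; the terminal node there is the unique short simple root (B_6). One simple-root ordering that puts it in standard form is (alpha_6, alpha_1, alpha_3, alpha_2, alpha_5, alpha_4). So the algebra is type B_6, i.e. so(13).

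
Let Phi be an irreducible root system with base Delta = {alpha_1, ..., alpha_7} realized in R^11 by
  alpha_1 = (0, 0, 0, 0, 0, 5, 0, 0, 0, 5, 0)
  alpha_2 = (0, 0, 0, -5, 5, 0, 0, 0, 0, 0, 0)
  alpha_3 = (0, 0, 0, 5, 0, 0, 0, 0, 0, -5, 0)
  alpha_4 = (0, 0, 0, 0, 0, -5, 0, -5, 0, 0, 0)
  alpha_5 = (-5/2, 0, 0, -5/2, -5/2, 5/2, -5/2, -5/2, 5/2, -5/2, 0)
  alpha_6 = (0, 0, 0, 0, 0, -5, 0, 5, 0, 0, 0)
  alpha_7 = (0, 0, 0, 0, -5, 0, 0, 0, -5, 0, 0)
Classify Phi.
Compute the Cartan integers a_ij = 2(alpha_i, alpha_j)/(alpha_j, alpha_j); the resulting 7x7 Cartan matrix is
[[2, 0, -1, -1, 0, -1, 0], [0, 2, -1, 0, 0, 0, -1], [-1, -1, 2, 0, 0, 0, 0], [-1, 0, 0, 2, 0, 0, 0], [0, 0, 0, 0, 2, -1, 0], [-1, 0, 0, 0, -1, 2, 0], [0, -1, 0, 0, 0, 0, 2]].
All simple roots have the same length, so the diagram is simply laced. The associated Dynkin diagram is a chain of 6 nodes with one extra node attached to the third node from one end (E_7), so the type is E_7.

E_7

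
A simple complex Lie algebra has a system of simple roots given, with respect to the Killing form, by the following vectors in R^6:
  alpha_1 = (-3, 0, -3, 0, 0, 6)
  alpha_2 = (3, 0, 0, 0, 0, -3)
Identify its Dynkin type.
Compute the Cartan integers a_ij = 2(alpha_i, alpha_j)/(alpha_j, alpha_j); the resulting 2x2 Cartan matrix is
[[2, -3], [-1, 2]].
The roots have two lengths (squared-length ratio 3:1); the short ones are alpha_{2}. The associated Dynkin diagram is two nodes joined by a triple edge (G_2), so the type is G_2.

G_2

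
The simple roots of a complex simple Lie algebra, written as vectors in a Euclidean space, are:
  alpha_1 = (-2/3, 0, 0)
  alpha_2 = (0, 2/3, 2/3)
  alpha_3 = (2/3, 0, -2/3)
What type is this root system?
B_3 (so(7))

Compute the Cartan integers a_ij = 2(alpha_i, alpha_j)/(alpha_j, alpha_j); the resulting 3x3 Cartan matrix is
[[2, 0, -1], [0, 2, -1], [-2, -1, 2]].
The roots have two lengths (squared-length ratio 2:1); the short ones are alpha_{1}. The associated Dynkin diagram is a chain of 3 nodes with a double edge at one end; the terminal node there is the unique short simple root (B_3), so the type is B_3 (the algebra so(7)).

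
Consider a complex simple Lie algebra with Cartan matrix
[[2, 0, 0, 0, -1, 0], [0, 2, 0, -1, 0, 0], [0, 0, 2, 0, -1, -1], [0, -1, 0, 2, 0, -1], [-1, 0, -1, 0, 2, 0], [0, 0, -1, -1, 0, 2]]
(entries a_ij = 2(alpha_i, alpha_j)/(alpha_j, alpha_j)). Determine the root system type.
The matrix has rank 6 with 2's on the diagonal. Reading the off-diagonal entries as Dynkin edges (a single edge where a_ij = a_ji = -1; a double or triple edge where a_ij * a_ji = 2 or 3), the diagram is a chain of 6 nodes with single edges (A_6). One simple-root ordering that puts it in standard form is (alpha_1, alpha_5, alpha_3, alpha_6, alpha_4, alpha_2). So the algebra is type A_6, i.e. sl(7).

A6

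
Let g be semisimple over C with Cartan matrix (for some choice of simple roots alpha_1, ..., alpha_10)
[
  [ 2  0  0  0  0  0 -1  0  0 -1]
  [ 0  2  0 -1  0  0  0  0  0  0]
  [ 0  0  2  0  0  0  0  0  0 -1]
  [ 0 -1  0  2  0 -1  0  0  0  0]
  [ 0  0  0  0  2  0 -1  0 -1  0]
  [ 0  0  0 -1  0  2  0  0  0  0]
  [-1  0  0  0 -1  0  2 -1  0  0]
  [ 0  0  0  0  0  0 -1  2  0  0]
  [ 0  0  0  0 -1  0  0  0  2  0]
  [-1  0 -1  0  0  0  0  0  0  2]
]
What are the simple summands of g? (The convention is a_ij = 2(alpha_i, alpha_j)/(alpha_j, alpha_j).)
type A_3 ⊕ type E_7

The diagram associated to this matrix has two connected components: the simple roots {alpha_2, alpha_4, alpha_6} form a chain of 3 nodes with single edges (A_3), and {alpha_1, alpha_3, alpha_5, alpha_7, alpha_8, alpha_9, alpha_10} form a chain of 6 nodes with one extra node attached to the third node from one end (E_7). A semisimple Lie algebra decomposes uniquely as the direct sum of simple ideals, one per connected component of its Dynkin diagram, so g ≅ A_3 ⊕ E_7 (dimension 15 + 133 = 148).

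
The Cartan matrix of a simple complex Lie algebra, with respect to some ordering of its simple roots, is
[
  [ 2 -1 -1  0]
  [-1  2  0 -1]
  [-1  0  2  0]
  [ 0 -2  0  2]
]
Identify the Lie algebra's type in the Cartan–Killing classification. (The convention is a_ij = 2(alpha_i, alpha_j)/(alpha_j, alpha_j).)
The matrix has rank 4 with 2's on the diagonal. Reading the off-diagonal entries as Dynkin edges (a single edge where a_ij = a_ji = -1; a double or triple edge where a_ij * a_ji = 2 or 3), the diagram is a chain of 4 nodes with a double edge at one end; the terminal node there is the unique long simple root (C_4). One simple-root ordering that puts it in standard form is (alpha_3, alpha_1, alpha_2, alpha_4). So the algebra is type C_4, i.e. sp(8).

C_4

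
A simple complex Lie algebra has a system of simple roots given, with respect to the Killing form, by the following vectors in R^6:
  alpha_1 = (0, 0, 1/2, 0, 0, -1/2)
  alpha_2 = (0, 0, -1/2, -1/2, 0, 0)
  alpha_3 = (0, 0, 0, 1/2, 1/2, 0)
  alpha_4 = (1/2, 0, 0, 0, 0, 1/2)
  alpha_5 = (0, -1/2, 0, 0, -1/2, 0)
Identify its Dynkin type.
Compute the Cartan integers a_ij = 2(alpha_i, alpha_j)/(alpha_j, alpha_j); the resulting 5x5 Cartan matrix is
[[2, -1, 0, -1, 0], [-1, 2, -1, 0, 0], [0, -1, 2, 0, -1], [-1, 0, 0, 2, 0], [0, 0, -1, 0, 2]].
All simple roots have the same length, so the diagram is simply laced. The associated Dynkin diagram is a chain of 5 nodes with single edges (A_5), so the type is A_5 (the algebra sl(6)).

A_5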